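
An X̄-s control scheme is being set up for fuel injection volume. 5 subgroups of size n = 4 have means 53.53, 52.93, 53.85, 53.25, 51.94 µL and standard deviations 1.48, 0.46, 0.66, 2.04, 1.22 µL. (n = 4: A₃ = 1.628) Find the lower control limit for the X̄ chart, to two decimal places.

X̄̄ = (53.53 + 52.93 + 53.85 + 53.25 + 51.94) / 5 = 53.1000
s̄ = (1.48 + 0.46 + 0.66 + 2.04 + 1.22) / 5 = 1.1720
LCL = X̄̄ − A₃·s̄ = 53.1000 − 1.628 × 1.1720 = 51.1920

51.19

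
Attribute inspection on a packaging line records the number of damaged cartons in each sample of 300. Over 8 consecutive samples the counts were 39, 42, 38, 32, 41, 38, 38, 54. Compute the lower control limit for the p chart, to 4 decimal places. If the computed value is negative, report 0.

p̄ = Σdᵢ / (k·n) = 322 / (8 × 300) = 0.13417
LCL = p̄ − 3·√(p̄(1−p̄)/n) = 0.13417 − 3 × 0.01968 = 0.07513

0.0751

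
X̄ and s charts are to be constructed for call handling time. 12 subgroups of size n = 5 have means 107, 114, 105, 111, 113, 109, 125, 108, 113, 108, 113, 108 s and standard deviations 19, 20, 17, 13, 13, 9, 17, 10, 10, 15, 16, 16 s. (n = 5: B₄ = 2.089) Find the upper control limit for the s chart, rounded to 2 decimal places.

s̄ = (19 + 20 + 17 + 13 + 13 + 9 + 17 + 10 + 10 + 15 + 16 + 16) / 12 = 14.5833
UCL_s = B₄·s̄ = 2.089 × 14.5833 = 30.4646

30.46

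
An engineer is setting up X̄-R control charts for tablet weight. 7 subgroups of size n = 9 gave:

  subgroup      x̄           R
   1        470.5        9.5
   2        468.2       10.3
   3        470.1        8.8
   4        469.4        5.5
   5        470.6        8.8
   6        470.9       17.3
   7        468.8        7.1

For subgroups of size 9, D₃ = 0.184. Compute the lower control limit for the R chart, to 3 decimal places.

1.769

R̄ = (9.5 + 10.3 + 8.8 + 5.5 + 8.8 + 17.3 + 7.1) / 7 = 67.3000 / 7 = 9.6143
LCL_R = D₃·R̄ = 0.184 × 9.6143 = 1.7690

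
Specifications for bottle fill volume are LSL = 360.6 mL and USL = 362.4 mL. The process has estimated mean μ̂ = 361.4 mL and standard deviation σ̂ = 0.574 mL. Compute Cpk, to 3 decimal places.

Cpu = (USL − μ̂) / (3σ̂) = (362.4 − 361.4) / (3 × 0.574) = 0.5807; Cpl = (μ̂ − LSL) / (3σ̂) = (361.4 − 360.6) / (3 × 0.574) = 0.4646; Cpk = min(Cpu, Cpl) = 0.4646

0.465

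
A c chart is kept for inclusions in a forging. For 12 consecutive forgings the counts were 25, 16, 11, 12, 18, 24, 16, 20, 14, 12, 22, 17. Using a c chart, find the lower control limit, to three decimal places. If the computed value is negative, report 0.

c̄ = (25 + 16 + 11 + 12 + 18 + 24 + 16 + 20 + 14 + 12 + 22 + 17) / 12 = 207 / 12 = 17.2500
LCL = c̄ − 3√c̄ = 17.2500 − 3 × 4.1533 = 4.7901

4.790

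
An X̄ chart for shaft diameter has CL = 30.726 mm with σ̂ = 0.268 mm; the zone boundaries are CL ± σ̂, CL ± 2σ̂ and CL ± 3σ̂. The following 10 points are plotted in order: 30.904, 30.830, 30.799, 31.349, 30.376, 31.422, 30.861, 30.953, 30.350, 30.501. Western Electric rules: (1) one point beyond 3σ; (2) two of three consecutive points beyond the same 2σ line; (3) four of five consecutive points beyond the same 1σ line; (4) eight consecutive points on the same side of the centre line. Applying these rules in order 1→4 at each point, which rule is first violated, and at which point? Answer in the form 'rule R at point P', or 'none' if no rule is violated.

rule 2 at point 6

Zone of each point (C = within 1σ̂, B = 1σ̂–2σ̂, A = 2σ̂–3σ̂, * = beyond 3σ̂; sign = side of CL): 1:+C, 2:+C, 3:+C, 4:+A, 5:-B, 6:+A, 7:+C, 8:+C, 9:-B, 10:-C
Rule 2 (two of three consecutive points beyond the same 2σ limit) is satisfied at point 6.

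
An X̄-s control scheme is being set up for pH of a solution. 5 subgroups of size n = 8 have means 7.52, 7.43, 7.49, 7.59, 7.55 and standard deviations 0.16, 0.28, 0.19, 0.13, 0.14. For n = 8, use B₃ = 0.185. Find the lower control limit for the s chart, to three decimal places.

s̄ = (0.16 + 0.28 + 0.19 + 0.13 + 0.14) / 5 = 0.1800
LCL_s = B₃·s̄ = 0.185 × 0.1800 = 0.0333

0.033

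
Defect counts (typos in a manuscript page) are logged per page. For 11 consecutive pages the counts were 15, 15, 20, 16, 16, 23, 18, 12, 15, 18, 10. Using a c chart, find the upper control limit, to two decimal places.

28.25

c̄ = (15 + 15 + 20 + 16 + 16 + 23 + 18 + 12 + 15 + 18 + 10) / 11 = 178 / 11 = 16.1818
UCL = c̄ + 3√c̄ = 16.1818 + 3 × √16.1818 = 16.1818 + 3 × 4.0227 = 28.2498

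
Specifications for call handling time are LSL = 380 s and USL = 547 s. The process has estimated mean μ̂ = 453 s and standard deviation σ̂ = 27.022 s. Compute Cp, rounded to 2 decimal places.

Cp = (USL − LSL) / (6σ̂) = (547 − 380) / (6 × 27.022) = 167.0000 / 162.1320 = 1.0300

1.03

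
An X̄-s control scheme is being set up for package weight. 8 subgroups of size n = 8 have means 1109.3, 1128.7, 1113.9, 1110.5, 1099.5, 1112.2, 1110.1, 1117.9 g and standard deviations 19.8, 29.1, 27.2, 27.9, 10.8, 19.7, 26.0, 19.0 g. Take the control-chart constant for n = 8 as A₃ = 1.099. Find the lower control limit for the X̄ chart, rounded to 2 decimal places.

1088.10

X̄̄ = (1109.3 + 1128.7 + 1113.9 + 1110.5 + 1099.5 + 1112.2 + 1110.1 + 1117.9) / 8 = 1112.7625
s̄ = (19.8 + 29.1 + 27.2 + 27.9 + 10.8 + 19.7 + 26.0 + 19.0) / 8 = 22.4375
LCL = X̄̄ − A₃·s̄ = 1112.7625 − 1.099 × 22.4375 = 1088.1037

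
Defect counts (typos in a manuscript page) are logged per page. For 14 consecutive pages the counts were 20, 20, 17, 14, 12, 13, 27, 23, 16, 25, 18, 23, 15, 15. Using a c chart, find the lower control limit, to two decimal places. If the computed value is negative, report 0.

5.55

c̄ = (20 + 20 + 17 + 14 + 12 + 13 + 27 + 23 + 16 + 25 + 18 + 23 + 15 + 15) / 14 = 258 / 14 = 18.4286
LCL = c̄ − 3√c̄ = 18.4286 − 3 × 4.2929 = 5.5500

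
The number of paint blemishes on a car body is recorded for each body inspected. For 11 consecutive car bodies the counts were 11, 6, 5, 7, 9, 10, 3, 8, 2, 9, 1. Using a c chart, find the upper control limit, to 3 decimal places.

c̄ = (11 + 6 + 5 + 7 + 9 + 10 + 3 + 8 + 2 + 9 + 1) / 11 = 71 / 11 = 6.4545
UCL = c̄ + 3√c̄ = 6.4545 + 3 × √6.4545 = 6.4545 + 3 × 2.5406 = 14.0763

14.076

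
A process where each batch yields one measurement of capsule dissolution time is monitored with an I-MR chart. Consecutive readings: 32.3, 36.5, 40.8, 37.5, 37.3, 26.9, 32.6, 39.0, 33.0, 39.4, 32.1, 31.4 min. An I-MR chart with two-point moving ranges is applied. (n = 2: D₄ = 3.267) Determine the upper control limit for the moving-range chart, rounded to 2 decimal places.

Moving ranges: 4.2, 4.3, 3.3, 0.2, 10.4, 5.7, 6.4, 6.0, 6.4, 7.3, 0.7; M̄R̄ = 54.9000 / 11 = 4.9909
UCL_MR = D₄·M̄R̄ = 3.267 × 4.9909 = 16.3053

16.31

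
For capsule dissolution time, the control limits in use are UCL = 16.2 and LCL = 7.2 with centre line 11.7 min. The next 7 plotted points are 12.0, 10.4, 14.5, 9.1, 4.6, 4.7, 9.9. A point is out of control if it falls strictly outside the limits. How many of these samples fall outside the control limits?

Compare each point to [7.2, 16.2]: sample 5 = 4.6 < LCL; sample 6 = 4.7 < LCL.

2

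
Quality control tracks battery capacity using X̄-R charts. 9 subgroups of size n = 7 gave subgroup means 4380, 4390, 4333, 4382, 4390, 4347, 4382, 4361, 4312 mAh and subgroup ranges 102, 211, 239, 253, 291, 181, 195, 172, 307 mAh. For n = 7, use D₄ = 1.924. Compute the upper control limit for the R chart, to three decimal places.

R̄ = (102 + 211 + 239 + 253 + 291 + 181 + 195 + 172 + 307) / 9 = 1951.0000 / 9 = 216.7778
UCL_R = D₄·R̄ = 1.924 × 216.7778 = 417.0804

417.080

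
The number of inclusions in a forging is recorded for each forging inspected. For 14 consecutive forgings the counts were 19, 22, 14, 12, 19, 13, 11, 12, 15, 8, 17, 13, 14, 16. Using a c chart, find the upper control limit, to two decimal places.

c̄ = (19 + 22 + 14 + 12 + 19 + 13 + 11 + 12 + 15 + 8 + 17 + 13 + 14 + 16) / 14 = 205 / 14 = 14.6429
UCL = c̄ + 3√c̄ = 14.6429 + 3 × √14.6429 = 14.6429 + 3 × 3.8266 = 26.1227

26.12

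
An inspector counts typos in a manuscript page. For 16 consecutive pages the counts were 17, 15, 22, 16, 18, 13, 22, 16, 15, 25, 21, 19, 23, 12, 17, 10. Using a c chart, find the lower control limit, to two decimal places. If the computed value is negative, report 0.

c̄ = (17 + 15 + 22 + 16 + 18 + 13 + 22 + 16 + 15 + 25 + 21 + 19 + 23 + 12 + 17 + 10) / 16 = 281 / 16 = 17.5625
LCL = c̄ − 3√c̄ = 17.5625 − 3 × 4.1908 = 4.9902

4.99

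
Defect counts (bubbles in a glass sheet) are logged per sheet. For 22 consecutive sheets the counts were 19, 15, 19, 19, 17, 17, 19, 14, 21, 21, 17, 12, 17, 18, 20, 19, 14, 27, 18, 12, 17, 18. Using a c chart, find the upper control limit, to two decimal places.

c̄ = (19 + 15 + 19 + 19 + 17 + 17 + 19 + 14 + 21 + 21 + 17 + 12 + 17 + 18 + 20 + 19 + 14 + 27 + 18 + 12 + 17 + 18) / 22 = 390 / 22 = 17.7273
UCL = c̄ + 3√c̄ = 17.7273 + 3 × √17.7273 = 17.7273 + 3 × 4.2104 = 30.3584

30.36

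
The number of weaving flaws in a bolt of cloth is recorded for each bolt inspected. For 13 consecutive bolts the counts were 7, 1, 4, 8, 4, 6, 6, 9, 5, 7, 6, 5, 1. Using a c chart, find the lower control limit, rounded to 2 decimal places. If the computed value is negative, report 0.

c̄ = (7 + 1 + 4 + 8 + 4 + 6 + 6 + 9 + 5 + 7 + 6 + 5 + 1) / 13 = 69 / 13 = 5.3077
LCL = c̄ − 3√c̄ = 5.3077 − 3 × 2.3038 = -1.6038 → 0 (cannot be negative)

0.00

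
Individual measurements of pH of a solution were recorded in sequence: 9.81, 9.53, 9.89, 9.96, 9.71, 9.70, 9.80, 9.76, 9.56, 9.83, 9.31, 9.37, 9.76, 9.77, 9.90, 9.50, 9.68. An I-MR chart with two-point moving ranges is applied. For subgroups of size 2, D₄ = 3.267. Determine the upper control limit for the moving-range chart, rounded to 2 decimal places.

Moving ranges: 0.28, 0.36, 0.07, 0.25, 0.01, 0.10, 0.04, 0.20, 0.27, 0.52, 0.06, 0.39, 0.01, 0.13, 0.40, 0.18; M̄R̄ = 3.2700 / 16 = 0.2044
UCL_MR = D₄·M̄R̄ = 3.267 × 0.2044 = 0.6677

0.67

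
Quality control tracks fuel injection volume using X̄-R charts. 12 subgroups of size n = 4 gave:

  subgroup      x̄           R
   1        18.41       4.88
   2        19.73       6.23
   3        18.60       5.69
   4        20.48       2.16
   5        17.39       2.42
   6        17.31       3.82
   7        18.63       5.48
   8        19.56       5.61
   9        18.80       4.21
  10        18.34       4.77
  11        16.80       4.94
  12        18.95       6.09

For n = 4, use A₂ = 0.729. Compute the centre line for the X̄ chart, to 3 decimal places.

18.583

X̄̄ = (18.41 + 19.73 + 18.60 + 20.48 + 17.39 + 17.31 + 18.63 + 19.56 + 18.80 + 18.34 + 16.80 + 18.95) / 12 = 223.0000 / 12 = 18.5833
CL = X̄̄ = 18.5833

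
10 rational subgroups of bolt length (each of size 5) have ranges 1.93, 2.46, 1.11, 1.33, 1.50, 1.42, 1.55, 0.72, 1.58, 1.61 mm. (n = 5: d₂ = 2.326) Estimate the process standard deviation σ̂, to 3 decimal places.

R̄ = (1.93 + 2.46 + 1.11 + 1.33 + 1.50 + 1.42 + 1.55 + 0.72 + 1.58 + 1.61) / 10 = 1.5210
σ̂ = R̄ / d₂ = 1.5210 / 2.326 = 0.6539

0.654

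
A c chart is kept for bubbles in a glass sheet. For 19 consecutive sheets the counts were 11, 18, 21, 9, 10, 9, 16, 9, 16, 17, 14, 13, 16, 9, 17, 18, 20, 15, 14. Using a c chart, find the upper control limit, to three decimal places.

c̄ = (11 + 18 + 21 + 9 + 10 + 9 + 16 + 9 + 16 + 17 + 14 + 13 + 16 + 9 + 17 + 18 + 20 + 15 + 14) / 19 = 272 / 19 = 14.3158
UCL = c̄ + 3√c̄ = 14.3158 + 3 × √14.3158 = 14.3158 + 3 × 3.7836 = 25.6667

25.667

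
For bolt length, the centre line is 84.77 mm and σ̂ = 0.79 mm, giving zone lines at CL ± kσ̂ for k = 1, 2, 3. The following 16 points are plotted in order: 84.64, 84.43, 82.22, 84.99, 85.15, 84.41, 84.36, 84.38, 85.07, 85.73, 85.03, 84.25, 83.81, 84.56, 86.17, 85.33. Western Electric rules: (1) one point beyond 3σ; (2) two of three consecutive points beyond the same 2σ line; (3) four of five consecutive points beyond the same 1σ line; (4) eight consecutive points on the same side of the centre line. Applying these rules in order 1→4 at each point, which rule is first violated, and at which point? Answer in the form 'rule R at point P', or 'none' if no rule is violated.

rule 1 at point 3

Zone of each point (C = within 1σ̂, B = 1σ̂–2σ̂, A = 2σ̂–3σ̂, * = beyond 3σ̂; sign = side of CL): 1:-C, 2:-C, 3:-*, 4:+C, 5:+C, 6:-C, 7:-C, 8:-C, 9:+C, 10:+B, 11:+C, 12:-C, 13:-B, 14:-C, 15:+B, 16:+C
Rule 1 (one point beyond the 3σ limits) is satisfied at point 3.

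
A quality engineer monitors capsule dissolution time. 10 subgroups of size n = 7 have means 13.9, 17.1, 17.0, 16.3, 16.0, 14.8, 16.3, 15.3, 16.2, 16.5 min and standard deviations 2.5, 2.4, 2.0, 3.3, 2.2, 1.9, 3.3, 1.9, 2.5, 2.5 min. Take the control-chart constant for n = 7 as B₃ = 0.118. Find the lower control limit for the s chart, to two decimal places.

s̄ = (2.5 + 2.4 + 2.0 + 3.3 + 2.2 + 1.9 + 3.3 + 1.9 + 2.5 + 2.5) / 10 = 2.4500
LCL_s = B₃·s̄ = 0.118 × 2.4500 = 0.2891

0.29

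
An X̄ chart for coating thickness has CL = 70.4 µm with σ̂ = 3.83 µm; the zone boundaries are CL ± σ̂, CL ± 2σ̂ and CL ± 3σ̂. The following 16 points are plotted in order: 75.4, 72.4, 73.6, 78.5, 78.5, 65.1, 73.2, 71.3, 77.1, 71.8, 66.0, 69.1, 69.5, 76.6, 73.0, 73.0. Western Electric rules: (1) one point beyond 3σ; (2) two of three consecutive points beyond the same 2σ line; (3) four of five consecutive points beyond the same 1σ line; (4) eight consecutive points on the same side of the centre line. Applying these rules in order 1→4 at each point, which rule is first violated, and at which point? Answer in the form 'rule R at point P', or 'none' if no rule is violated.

Zone of each point (C = within 1σ̂, B = 1σ̂–2σ̂, A = 2σ̂–3σ̂, * = beyond 3σ̂; sign = side of CL): 1:+B, 2:+C, 3:+C, 4:+A, 5:+A, 6:-B, 7:+C, 8:+C, 9:+B, 10:+C, 11:-B, 12:-C, 13:-C, 14:+B, 15:+C, 16:+C
Rule 2 (two of three consecutive points beyond the same 2σ limit) is satisfied at point 5.

rule 2 at point 5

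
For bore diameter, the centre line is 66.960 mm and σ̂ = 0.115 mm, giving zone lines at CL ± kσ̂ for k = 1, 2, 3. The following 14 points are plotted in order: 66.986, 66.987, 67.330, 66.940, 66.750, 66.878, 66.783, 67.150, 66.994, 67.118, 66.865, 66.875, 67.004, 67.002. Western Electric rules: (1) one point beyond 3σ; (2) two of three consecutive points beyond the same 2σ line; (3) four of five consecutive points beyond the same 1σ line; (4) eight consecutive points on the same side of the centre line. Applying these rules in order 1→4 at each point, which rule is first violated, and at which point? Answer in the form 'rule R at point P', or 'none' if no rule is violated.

rule 1 at point 3

Zone of each point (C = within 1σ̂, B = 1σ̂–2σ̂, A = 2σ̂–3σ̂, * = beyond 3σ̂; sign = side of CL): 1:+C, 2:+C, 3:+*, 4:-C, 5:-B, 6:-C, 7:-B, 8:+B, 9:+C, 10:+B, 11:-C, 12:-C, 13:+C, 14:+C
Rule 1 (one point beyond the 3σ limits) is satisfied at point 3.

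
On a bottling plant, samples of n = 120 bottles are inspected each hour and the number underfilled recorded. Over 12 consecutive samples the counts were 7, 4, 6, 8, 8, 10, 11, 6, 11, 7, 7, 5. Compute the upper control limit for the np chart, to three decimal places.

p̄ = Σdᵢ / (k·n) = 90 / (12 × 120) = 0.06250
UCL = np̄ + 3·√(np̄(1−p̄)) = 7.5000 + 3 × √(7.5000×0.93750) = 7.5000 + 3 × 2.6517 = 15.4550

15.455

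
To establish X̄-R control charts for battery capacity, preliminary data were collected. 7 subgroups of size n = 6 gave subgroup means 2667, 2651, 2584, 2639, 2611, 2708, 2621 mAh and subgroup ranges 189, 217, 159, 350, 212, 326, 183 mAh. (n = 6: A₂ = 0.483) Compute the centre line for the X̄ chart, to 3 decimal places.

2640.143

X̄̄ = (2667 + 2651 + 2584 + 2639 + 2611 + 2708 + 2621) / 7 = 18481.0000 / 7 = 2640.1429
CL = X̄̄ = 2640.1429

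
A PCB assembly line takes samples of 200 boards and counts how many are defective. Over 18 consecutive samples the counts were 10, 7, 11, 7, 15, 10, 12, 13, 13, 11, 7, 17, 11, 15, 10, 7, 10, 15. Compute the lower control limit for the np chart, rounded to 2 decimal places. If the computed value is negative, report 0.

1.43

p̄ = Σdᵢ / (k·n) = 201 / (18 × 200) = 0.05583
LCL = np̄ − 3·√(np̄(1−p̄)) = 11.1667 − 3 × 3.2470 = 1.4256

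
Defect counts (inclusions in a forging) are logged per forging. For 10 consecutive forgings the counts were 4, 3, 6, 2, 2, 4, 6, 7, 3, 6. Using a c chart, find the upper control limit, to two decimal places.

c̄ = (4 + 3 + 6 + 2 + 2 + 4 + 6 + 7 + 3 + 6) / 10 = 43 / 10 = 4.3000
UCL = c̄ + 3√c̄ = 4.3000 + 3 × √4.3000 = 4.3000 + 3 × 2.0736 = 10.5209

10.52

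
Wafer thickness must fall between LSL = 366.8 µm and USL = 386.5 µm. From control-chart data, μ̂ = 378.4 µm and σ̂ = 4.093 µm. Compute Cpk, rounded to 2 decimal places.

0.66

Cpu = (USL − μ̂) / (3σ̂) = (386.5 − 378.4) / (3 × 4.093) = 0.6597; Cpl = (μ̂ − LSL) / (3σ̂) = (378.4 − 366.8) / (3 × 4.093) = 0.9447; Cpk = min(Cpu, Cpl) = 0.6597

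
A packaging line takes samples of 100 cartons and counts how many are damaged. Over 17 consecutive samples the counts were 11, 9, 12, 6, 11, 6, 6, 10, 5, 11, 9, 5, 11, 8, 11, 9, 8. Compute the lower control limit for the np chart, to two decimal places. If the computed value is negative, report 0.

p̄ = Σdᵢ / (k·n) = 148 / (17 × 100) = 0.08706
LCL = np̄ − 3·√(np̄(1−p̄)) = 8.7059 − 3 × 2.8192 = 0.2482

0.25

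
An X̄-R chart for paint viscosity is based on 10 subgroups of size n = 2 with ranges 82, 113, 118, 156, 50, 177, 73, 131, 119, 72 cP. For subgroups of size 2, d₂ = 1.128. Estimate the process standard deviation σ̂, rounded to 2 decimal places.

R̄ = (82 + 113 + 118 + 156 + 50 + 177 + 73 + 131 + 119 + 72) / 10 = 109.1000
σ̂ = R̄ / d₂ = 109.1000 / 1.128 = 96.7199

96.72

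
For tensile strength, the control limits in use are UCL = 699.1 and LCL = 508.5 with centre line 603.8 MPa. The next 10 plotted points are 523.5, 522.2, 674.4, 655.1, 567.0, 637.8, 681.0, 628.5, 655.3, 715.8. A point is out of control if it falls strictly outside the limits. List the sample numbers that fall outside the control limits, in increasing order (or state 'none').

10

Compare each point to [508.5, 699.1]: sample 10 = 715.8 > UCL.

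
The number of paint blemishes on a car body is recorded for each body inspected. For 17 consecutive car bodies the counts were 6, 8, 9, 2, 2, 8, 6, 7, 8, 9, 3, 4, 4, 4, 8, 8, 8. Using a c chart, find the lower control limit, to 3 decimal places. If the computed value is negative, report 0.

0.000

c̄ = (6 + 8 + 9 + 2 + 2 + 8 + 6 + 7 + 8 + 9 + 3 + 4 + 4 + 4 + 8 + 8 + 8) / 17 = 104 / 17 = 6.1176
LCL = c̄ − 3√c̄ = 6.1176 − 3 × 2.4734 = -1.3025 → 0 (cannot be negative)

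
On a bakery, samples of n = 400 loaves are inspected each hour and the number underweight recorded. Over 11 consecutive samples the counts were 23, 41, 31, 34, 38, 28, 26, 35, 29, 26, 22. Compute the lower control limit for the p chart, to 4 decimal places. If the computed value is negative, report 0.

p̄ = Σdᵢ / (k·n) = 333 / (11 × 400) = 0.07568
LCL = p̄ − 3·√(p̄(1−p̄)/n) = 0.07568 − 3 × 0.01322 = 0.03601

0.0360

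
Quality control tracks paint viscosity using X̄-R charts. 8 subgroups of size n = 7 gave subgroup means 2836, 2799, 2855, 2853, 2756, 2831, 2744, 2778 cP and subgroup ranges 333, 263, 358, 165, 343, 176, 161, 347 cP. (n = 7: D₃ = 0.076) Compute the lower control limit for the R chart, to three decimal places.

20.387

R̄ = (333 + 263 + 358 + 165 + 343 + 176 + 161 + 347) / 8 = 2146.0000 / 8 = 268.2500
LCL_R = D₃·R̄ = 0.076 × 268.2500 = 20.3870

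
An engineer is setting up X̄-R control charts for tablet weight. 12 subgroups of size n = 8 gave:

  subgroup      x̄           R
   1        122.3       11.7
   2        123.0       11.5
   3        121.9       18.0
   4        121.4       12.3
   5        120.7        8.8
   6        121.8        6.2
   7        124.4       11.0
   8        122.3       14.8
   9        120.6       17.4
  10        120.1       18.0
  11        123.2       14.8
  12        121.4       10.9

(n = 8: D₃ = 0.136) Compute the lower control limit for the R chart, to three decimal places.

1.761

R̄ = (11.7 + 11.5 + 18.0 + 12.3 + 8.8 + 6.2 + 11.0 + 14.8 + 17.4 + 18.0 + 14.8 + 10.9) / 12 = 155.4000 / 12 = 12.9500
LCL_R = D₃·R̄ = 0.136 × 12.9500 = 1.7612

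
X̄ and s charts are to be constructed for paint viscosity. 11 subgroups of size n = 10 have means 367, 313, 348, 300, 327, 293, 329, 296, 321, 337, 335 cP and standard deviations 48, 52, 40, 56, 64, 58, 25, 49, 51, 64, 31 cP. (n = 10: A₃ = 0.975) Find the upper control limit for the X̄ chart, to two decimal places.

371.87

X̄̄ = (367 + 313 + 348 + 300 + 327 + 293 + 329 + 296 + 321 + 337 + 335) / 11 = 324.1818
s̄ = (48 + 52 + 40 + 56 + 64 + 58 + 25 + 49 + 51 + 64 + 31) / 11 = 48.9091
UCL = X̄̄ + A₃·s̄ = 324.1818 + 0.975 × 48.9091 = 371.8682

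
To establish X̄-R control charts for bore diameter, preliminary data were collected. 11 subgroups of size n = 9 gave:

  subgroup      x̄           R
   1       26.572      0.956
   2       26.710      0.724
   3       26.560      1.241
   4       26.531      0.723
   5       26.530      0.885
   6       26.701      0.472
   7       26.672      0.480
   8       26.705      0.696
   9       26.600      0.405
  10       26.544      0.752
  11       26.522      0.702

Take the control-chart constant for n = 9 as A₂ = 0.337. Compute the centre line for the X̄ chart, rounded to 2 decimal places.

26.60

X̄̄ = (26.572 + 26.710 + 26.560 + 26.531 + 26.530 + 26.701 + 26.672 + 26.705 + 26.600 + 26.544 + 26.522) / 11 = 292.6470 / 11 = 26.6043
CL = X̄̄ = 26.6043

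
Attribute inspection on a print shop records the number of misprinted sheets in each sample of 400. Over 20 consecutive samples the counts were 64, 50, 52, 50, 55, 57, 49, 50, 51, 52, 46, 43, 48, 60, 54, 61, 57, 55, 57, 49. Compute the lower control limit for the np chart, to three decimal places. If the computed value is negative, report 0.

p̄ = Σdᵢ / (k·n) = 1060 / (20 × 400) = 0.13250
LCL = np̄ − 3·√(np̄(1−p̄)) = 53.0000 − 3 × 6.7807 = 32.6580

32.658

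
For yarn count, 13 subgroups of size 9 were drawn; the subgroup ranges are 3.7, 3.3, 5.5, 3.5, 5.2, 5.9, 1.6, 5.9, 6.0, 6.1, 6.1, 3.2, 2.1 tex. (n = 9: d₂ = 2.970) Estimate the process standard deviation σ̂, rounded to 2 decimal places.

R̄ = (3.7 + 3.3 + 5.5 + 3.5 + 5.2 + 5.9 + 1.6 + 5.9 + 6.0 + 6.1 + 6.1 + 3.2 + 2.1) / 13 = 4.4692
σ̂ = R̄ / d₂ = 4.4692 / 2.970 = 1.5048

1.50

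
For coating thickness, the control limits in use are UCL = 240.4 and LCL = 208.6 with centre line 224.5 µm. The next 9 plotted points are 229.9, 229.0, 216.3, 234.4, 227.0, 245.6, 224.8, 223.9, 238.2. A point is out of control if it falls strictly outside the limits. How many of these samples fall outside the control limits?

1

Compare each point to [208.6, 240.4]: sample 6 = 245.6 > UCL.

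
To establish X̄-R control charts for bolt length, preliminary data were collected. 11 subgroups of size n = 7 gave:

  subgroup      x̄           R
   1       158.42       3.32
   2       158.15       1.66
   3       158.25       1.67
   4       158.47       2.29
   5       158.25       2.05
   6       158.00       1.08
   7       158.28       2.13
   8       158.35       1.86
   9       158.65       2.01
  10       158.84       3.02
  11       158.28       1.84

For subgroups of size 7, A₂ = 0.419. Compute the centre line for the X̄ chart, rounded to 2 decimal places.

158.36

X̄̄ = (158.42 + 158.15 + 158.25 + 158.47 + 158.25 + 158.00 + 158.28 + 158.35 + 158.65 + 158.84 + 158.28) / 11 = 1741.9400 / 11 = 158.3582
CL = X̄̄ = 158.3582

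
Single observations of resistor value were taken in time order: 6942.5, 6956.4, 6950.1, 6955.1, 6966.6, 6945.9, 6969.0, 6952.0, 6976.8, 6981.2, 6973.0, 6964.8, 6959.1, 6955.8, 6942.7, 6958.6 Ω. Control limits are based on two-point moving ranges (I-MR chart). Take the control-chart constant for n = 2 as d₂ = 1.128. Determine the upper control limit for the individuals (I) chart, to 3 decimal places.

6991.460

X̄ = (6942.5 + 6956.4 + 6950.1 + 6955.1 + 6966.6 + 6945.9 + 6969.0 + 6952.0 + 6976.8 + 6981.2 + 6973.0 + 6964.8 + 6959.1 + 6955.8 + 6942.7 + 6958.6) / 16 = 6959.3500
Moving ranges: 13.9, 6.3, 5.0, 11.5, 20.7, 23.1, 17.0, 24.8, 4.4, 8.2, 8.2, 5.7, 3.3, 13.1, 15.9; M̄R̄ = 181.1000 / 15 = 12.0733
UCL = X̄ + 3·M̄R̄/d₂ = 6959.3500 + 3 × 12.0733 / 1.128 = 6991.4599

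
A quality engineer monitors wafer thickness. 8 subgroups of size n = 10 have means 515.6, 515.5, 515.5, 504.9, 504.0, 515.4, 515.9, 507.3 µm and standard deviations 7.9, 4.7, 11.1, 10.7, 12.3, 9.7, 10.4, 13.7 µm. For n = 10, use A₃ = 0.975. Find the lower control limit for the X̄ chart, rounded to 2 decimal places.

X̄̄ = (515.6 + 515.5 + 515.5 + 504.9 + 504.0 + 515.4 + 515.9 + 507.3) / 8 = 511.7625
s̄ = (7.9 + 4.7 + 11.1 + 10.7 + 12.3 + 9.7 + 10.4 + 13.7) / 8 = 10.0625
LCL = X̄̄ − A₃·s̄ = 511.7625 − 0.975 × 10.0625 = 501.9516

501.95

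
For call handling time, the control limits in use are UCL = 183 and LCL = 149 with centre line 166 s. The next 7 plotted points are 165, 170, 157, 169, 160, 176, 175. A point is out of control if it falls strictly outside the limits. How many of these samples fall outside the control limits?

All 7 points lie within [149, 183].

0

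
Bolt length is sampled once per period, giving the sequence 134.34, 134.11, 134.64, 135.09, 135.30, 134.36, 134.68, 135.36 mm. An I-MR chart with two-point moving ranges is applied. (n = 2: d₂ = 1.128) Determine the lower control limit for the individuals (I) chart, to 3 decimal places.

133.458

X̄ = (134.34 + 134.11 + 134.64 + 135.09 + 135.30 + 134.36 + 134.68 + 135.36) / 8 = 134.7350
Moving ranges: 0.23, 0.53, 0.45, 0.21, 0.94, 0.32, 0.68; M̄R̄ = 3.3600 / 7 = 0.4800
LCL = X̄ − 3·M̄R̄/d₂ = 134.7350 − 3 × 0.4800 / 1.128 = 133.4584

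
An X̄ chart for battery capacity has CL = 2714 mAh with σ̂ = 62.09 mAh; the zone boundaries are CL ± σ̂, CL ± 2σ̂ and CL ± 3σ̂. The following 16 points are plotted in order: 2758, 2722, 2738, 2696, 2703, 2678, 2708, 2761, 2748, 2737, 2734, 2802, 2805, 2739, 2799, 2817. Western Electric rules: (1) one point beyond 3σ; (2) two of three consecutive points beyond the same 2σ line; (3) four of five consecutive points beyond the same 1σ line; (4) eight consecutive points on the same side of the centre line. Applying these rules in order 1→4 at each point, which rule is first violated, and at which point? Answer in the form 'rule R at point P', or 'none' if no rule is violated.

Zone of each point (C = within 1σ̂, B = 1σ̂–2σ̂, A = 2σ̂–3σ̂, * = beyond 3σ̂; sign = side of CL): 1:+C, 2:+C, 3:+C, 4:-C, 5:-C, 6:-C, 7:-C, 8:+C, 9:+C, 10:+C, 11:+C, 12:+B, 13:+B, 14:+C, 15:+B, 16:+B
Rule 4 (eight consecutive points on the same side of the centre line) is satisfied at point 15.

rule 4 at point 15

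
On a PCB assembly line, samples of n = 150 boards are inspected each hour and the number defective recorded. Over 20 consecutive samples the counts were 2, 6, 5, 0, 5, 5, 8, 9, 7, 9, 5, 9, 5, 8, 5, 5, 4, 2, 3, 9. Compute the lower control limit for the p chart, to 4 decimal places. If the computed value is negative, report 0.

p̄ = Σdᵢ / (k·n) = 111 / (20 × 150) = 0.03700
LCL = p̄ − 3·√(p̄(1−p̄)/n) = 0.03700 − 3 × 0.01541 = -0.00924 → 0 (negative, so LCL = 0)

0.0000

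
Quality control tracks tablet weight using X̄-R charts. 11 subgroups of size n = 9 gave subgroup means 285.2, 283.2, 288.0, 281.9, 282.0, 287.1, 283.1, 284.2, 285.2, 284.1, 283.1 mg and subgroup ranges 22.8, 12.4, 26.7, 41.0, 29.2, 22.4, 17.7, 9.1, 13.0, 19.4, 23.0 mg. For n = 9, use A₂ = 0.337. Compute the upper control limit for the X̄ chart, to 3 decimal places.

291.533

X̄̄ = (285.2 + 283.2 + 288.0 + 281.9 + 282.0 + 287.1 + 283.1 + 284.2 + 285.2 + 284.1 + 283.1) / 11 = 3127.1000 / 11 = 284.2818
R̄ = (22.8 + 12.4 + 26.7 + 41.0 + 29.2 + 22.4 + 17.7 + 9.1 + 13.0 + 19.4 + 23.0) / 11 = 236.7000 / 11 = 21.5182
UCL = X̄̄ + A₂·R̄ = 284.2818 + 0.337 × 21.5182 = 291.5334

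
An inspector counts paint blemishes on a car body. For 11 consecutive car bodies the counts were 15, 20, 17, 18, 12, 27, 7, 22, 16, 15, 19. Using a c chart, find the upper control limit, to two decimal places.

29.49

c̄ = (15 + 20 + 17 + 18 + 12 + 27 + 7 + 22 + 16 + 15 + 19) / 11 = 188 / 11 = 17.0909
UCL = c̄ + 3√c̄ = 17.0909 + 3 × √17.0909 = 17.0909 + 3 × 4.1341 = 29.4933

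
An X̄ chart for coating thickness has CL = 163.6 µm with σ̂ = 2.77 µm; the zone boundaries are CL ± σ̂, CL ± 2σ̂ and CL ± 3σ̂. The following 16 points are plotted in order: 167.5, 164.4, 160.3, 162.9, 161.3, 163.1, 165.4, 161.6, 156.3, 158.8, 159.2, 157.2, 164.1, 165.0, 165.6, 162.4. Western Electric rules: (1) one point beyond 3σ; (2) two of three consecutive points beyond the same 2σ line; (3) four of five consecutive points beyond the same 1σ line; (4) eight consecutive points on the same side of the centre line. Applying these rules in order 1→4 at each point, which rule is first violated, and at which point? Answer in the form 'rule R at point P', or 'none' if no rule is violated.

Zone of each point (C = within 1σ̂, B = 1σ̂–2σ̂, A = 2σ̂–3σ̂, * = beyond 3σ̂; sign = side of CL): 1:+B, 2:+C, 3:-B, 4:-C, 5:-C, 6:-C, 7:+C, 8:-C, 9:-A, 10:-B, 11:-B, 12:-A, 13:+C, 14:+C, 15:+C, 16:-C
Rule 3 (four of five consecutive points beyond the same 1σ limit) is satisfied at point 12.

rule 3 at point 12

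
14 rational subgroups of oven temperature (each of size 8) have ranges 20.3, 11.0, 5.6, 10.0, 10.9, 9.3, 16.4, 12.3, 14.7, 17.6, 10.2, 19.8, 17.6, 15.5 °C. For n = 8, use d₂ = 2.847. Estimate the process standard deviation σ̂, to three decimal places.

4.797

R̄ = (20.3 + 11.0 + 5.6 + 10.0 + 10.9 + 9.3 + 16.4 + 12.3 + 14.7 + 17.6 + 10.2 + 19.8 + 17.6 + 15.5) / 14 = 13.6571
σ̂ = R̄ / d₂ = 13.6571 / 2.847 = 4.7970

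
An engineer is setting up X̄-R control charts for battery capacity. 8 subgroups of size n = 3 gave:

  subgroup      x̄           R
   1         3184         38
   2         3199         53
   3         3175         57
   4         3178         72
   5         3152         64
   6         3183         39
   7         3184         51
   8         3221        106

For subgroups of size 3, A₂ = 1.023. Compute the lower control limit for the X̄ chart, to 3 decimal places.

X̄̄ = (3184 + 3199 + 3175 + 3178 + 3152 + 3183 + 3184 + 3221) / 8 = 25476.0000 / 8 = 3184.5000
R̄ = (38 + 53 + 57 + 72 + 64 + 39 + 51 + 106) / 8 = 480.0000 / 8 = 60.0000
LCL = X̄̄ − A₂·R̄ = 3184.5000 − 1.023 × 60.0000 = 3123.1200

3123.120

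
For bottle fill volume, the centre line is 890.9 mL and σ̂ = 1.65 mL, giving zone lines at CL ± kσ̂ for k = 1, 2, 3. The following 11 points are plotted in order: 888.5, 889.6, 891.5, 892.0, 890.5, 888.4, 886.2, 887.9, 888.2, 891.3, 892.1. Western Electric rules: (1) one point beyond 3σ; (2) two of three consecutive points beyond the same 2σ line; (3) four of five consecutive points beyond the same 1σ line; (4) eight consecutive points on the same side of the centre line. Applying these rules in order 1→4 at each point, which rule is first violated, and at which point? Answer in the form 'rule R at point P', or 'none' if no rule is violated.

Zone of each point (C = within 1σ̂, B = 1σ̂–2σ̂, A = 2σ̂–3σ̂, * = beyond 3σ̂; sign = side of CL): 1:-B, 2:-C, 3:+C, 4:+C, 5:-C, 6:-B, 7:-A, 8:-B, 9:-B, 10:+C, 11:+C
Rule 3 (four of five consecutive points beyond the same 1σ limit) is satisfied at point 9.

rule 3 at point 9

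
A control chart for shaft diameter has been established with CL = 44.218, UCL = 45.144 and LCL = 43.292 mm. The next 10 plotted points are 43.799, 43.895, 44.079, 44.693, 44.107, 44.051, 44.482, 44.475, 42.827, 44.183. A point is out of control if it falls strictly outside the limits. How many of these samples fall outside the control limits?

Compare each point to [43.292, 45.144]: sample 9 = 42.827 < LCL.

1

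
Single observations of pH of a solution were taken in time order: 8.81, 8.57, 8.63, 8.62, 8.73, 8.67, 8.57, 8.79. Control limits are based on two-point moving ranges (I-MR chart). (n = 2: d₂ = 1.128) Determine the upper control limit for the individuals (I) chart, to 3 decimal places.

8.978

X̄ = (8.81 + 8.57 + 8.63 + 8.62 + 8.73 + 8.67 + 8.57 + 8.79) / 8 = 8.6738
Moving ranges: 0.24, 0.06, 0.01, 0.11, 0.06, 0.10, 0.22; M̄R̄ = 0.8000 / 7 = 0.1143
UCL = X̄ + 3·M̄R̄/d₂ = 8.6738 + 3 × 0.1143 / 1.128 = 8.9777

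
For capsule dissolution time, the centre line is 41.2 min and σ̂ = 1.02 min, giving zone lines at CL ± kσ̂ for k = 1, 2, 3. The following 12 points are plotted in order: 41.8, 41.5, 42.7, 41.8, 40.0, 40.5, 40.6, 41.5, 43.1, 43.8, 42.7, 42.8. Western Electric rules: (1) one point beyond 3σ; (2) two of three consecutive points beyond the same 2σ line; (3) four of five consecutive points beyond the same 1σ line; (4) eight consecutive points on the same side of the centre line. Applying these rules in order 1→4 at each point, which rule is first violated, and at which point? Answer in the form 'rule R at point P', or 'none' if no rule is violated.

Zone of each point (C = within 1σ̂, B = 1σ̂–2σ̂, A = 2σ̂–3σ̂, * = beyond 3σ̂; sign = side of CL): 1:+C, 2:+C, 3:+B, 4:+C, 5:-B, 6:-C, 7:-C, 8:+C, 9:+B, 10:+A, 11:+B, 12:+B
Rule 3 (four of five consecutive points beyond the same 1σ limit) is satisfied at point 12.

rule 3 at point 12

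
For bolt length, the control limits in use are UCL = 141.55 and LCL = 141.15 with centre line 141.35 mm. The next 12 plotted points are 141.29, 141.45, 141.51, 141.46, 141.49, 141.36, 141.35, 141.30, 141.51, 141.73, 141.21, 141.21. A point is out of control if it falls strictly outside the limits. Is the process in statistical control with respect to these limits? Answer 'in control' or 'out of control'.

out of control

Compare each point to [141.15, 141.55]: sample 10 = 141.73 > UCL.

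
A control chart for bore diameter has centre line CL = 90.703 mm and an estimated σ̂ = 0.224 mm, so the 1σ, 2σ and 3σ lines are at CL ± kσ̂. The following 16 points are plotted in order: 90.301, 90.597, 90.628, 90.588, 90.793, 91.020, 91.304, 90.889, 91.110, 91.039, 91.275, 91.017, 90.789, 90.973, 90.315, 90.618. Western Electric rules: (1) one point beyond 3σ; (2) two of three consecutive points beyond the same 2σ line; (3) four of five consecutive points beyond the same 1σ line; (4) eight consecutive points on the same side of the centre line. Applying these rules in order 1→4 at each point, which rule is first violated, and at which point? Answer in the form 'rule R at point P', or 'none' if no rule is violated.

rule 3 at point 10

Zone of each point (C = within 1σ̂, B = 1σ̂–2σ̂, A = 2σ̂–3σ̂, * = beyond 3σ̂; sign = side of CL): 1:-B, 2:-C, 3:-C, 4:-C, 5:+C, 6:+B, 7:+A, 8:+C, 9:+B, 10:+B, 11:+A, 12:+B, 13:+C, 14:+B, 15:-B, 16:-C
Rule 3 (four of five consecutive points beyond the same 1σ limit) is satisfied at point 10.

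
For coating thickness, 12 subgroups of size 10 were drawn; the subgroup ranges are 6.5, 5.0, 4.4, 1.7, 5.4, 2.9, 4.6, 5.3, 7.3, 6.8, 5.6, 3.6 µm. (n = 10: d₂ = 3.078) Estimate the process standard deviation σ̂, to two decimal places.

R̄ = (6.5 + 5.0 + 4.4 + 1.7 + 5.4 + 2.9 + 4.6 + 5.3 + 7.3 + 6.8 + 5.6 + 3.6) / 12 = 4.9250
σ̂ = R̄ / d₂ = 4.9250 / 3.078 = 1.6001

1.60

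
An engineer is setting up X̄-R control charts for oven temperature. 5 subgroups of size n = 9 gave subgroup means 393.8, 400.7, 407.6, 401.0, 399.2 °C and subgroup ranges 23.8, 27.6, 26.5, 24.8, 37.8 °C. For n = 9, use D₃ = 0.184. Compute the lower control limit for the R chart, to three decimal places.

R̄ = (23.8 + 27.6 + 26.5 + 24.8 + 37.8) / 5 = 140.5000 / 5 = 28.1000
LCL_R = D₃·R̄ = 0.184 × 28.1000 = 5.1704

5.170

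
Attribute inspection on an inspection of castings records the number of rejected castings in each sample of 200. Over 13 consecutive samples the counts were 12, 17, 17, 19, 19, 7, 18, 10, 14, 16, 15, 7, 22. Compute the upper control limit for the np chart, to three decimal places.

p̄ = Σdᵢ / (k·n) = 193 / (13 × 200) = 0.07423
UCL = np̄ + 3·√(np̄(1−p̄)) = 14.8462 + 3 × √(14.8462×0.92577) = 14.8462 + 3 × 3.7073 = 25.9681

25.968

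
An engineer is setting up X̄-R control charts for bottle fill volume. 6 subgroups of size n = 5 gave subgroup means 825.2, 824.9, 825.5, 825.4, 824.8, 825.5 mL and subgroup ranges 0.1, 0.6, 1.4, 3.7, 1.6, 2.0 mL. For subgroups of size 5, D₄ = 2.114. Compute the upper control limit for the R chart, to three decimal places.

3.312

R̄ = (0.1 + 0.6 + 1.4 + 3.7 + 1.6 + 2.0) / 6 = 9.4000 / 6 = 1.5667
UCL_R = D₄·R̄ = 2.114 × 1.5667 = 3.3119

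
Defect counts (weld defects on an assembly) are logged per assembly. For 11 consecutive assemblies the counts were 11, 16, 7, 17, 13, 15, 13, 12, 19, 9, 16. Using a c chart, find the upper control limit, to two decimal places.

24.46

c̄ = (11 + 16 + 7 + 17 + 13 + 15 + 13 + 12 + 19 + 9 + 16) / 11 = 148 / 11 = 13.4545
UCL = c̄ + 3√c̄ = 13.4545 + 3 × √13.4545 = 13.4545 + 3 × 3.6680 = 24.4587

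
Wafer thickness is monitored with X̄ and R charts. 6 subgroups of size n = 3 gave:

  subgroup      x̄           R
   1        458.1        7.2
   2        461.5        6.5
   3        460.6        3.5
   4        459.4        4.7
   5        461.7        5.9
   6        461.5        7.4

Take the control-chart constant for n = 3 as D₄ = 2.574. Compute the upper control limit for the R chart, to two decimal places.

R̄ = (7.2 + 6.5 + 3.5 + 4.7 + 5.9 + 7.4) / 6 = 35.2000 / 6 = 5.8667
UCL_R = D₄·R̄ = 2.574 × 5.8667 = 15.1008

15.10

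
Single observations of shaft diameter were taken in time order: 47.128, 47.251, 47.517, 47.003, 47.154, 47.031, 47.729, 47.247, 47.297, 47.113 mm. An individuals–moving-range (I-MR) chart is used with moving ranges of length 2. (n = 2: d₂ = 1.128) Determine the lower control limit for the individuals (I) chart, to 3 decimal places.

X̄ = (47.128 + 47.251 + 47.517 + 47.003 + 47.154 + 47.031 + 47.729 + 47.247 + 47.297 + 47.113) / 10 = 47.2470
Moving ranges: 0.123, 0.266, 0.514, 0.151, 0.123, 0.698, 0.482, 0.050, 0.184; M̄R̄ = 2.5910 / 9 = 0.2879
LCL = X̄ − 3·M̄R̄/d₂ = 47.2470 − 3 × 0.2879 / 1.128 = 46.4813

46.481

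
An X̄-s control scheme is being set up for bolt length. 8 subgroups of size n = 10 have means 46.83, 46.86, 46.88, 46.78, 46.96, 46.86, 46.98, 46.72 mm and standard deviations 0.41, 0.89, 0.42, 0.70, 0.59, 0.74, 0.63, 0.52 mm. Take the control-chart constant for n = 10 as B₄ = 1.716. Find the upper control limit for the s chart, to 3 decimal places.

1.051

s̄ = (0.41 + 0.89 + 0.42 + 0.70 + 0.59 + 0.74 + 0.63 + 0.52) / 8 = 0.6125
UCL_s = B₄·s̄ = 1.716 × 0.6125 = 1.0511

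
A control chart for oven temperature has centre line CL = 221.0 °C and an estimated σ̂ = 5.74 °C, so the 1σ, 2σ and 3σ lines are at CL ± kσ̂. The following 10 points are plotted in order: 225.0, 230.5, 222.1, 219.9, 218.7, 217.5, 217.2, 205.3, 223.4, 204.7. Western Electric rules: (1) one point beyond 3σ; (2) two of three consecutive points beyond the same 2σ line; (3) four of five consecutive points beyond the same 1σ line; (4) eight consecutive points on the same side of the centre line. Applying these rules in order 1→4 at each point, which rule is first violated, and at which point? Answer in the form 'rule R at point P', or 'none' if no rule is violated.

rule 2 at point 10

Zone of each point (C = within 1σ̂, B = 1σ̂–2σ̂, A = 2σ̂–3σ̂, * = beyond 3σ̂; sign = side of CL): 1:+C, 2:+B, 3:+C, 4:-C, 5:-C, 6:-C, 7:-C, 8:-A, 9:+C, 10:-A
Rule 2 (two of three consecutive points beyond the same 2σ limit) is satisfied at point 10.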